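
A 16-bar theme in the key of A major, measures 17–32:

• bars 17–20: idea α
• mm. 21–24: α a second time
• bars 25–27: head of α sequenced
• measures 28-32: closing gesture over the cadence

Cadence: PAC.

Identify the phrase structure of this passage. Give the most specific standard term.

Basic idea (mm. 17-20) + its repetition (measures 21-24) form the presentation; fragmentation and cadence (measures 25-32) form the continuation — the 16-bar whole is a sentence.

sentence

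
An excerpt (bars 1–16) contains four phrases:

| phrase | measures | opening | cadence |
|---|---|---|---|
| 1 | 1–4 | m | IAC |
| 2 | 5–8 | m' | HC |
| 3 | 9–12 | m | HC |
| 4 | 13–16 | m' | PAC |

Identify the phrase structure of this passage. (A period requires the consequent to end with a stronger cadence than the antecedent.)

parallel double period

Four phrases in two halves: the first half (mm. 1–8) ends with a half cadence, the second (measures 9–16) with a perfect authentic cadence — a large antecedent–consequent pair, i.e. a double period.
Phrase 3 begins with the same material as phrase 1, making it parallel.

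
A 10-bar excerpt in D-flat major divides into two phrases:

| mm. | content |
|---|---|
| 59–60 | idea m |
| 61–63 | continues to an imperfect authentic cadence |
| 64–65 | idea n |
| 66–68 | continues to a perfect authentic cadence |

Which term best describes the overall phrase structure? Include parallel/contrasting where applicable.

Phrase 1 ends with an imperfect authentic cadence (weaker) and phrase 2 with a perfect authentic cadence (stronger): antecedent + consequent = a period.
The two phrases open with different material (m / n), so the period is contrasting.

contrasting period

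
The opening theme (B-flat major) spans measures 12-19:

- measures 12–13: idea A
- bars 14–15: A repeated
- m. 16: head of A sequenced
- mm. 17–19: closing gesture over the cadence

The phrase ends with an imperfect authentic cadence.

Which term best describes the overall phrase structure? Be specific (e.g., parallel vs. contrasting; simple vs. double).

sentence

Basic idea (measures 12-13) + its repetition (mm. 14–15) form the presentation; fragmentation and cadence (measures 16–19) form the continuation — the 8-bar whole is a sentence.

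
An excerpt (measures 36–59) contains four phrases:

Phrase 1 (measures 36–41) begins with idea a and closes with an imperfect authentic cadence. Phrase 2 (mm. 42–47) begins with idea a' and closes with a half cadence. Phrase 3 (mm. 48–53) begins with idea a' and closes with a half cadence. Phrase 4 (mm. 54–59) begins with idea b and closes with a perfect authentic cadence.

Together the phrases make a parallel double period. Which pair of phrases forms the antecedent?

In a double period the first pair of phrases (ending half cadence) is the large antecedent and the second pair (ending perfect authentic cadence) is the large consequent; the antecedent is phrases 1 and 2.

phrases 1 and 2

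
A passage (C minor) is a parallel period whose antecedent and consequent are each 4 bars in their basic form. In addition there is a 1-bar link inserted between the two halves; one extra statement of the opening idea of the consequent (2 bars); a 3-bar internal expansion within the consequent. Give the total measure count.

Basic parallel period: 4 + 4 = 8 bars.
8 (basic form) + 1 (link) + 2 (extra statement) + 3 (internal expansion) = 14.

14 measures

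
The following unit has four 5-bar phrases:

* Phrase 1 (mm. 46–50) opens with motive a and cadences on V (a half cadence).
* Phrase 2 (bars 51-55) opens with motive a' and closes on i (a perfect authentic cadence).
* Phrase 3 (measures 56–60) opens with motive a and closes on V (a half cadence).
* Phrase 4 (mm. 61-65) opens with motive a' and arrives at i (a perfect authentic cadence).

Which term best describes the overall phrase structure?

The cadence pattern HC–PAC–HC–PAC is weak–strong twice, and phrases 3–4 restate phrases 1–2: a period heard twice, not a double period (which would end weakly at phrase 2).

repeated period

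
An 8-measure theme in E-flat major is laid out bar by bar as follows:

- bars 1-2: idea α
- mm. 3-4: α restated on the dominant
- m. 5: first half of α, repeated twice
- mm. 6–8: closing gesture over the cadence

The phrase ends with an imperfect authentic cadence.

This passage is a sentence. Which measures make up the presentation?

measures 1–4

The presentation of a sentence is the basic idea (bars 1-2) plus its repetition (measures 3–4); the presentation is therefore mm. 1–4.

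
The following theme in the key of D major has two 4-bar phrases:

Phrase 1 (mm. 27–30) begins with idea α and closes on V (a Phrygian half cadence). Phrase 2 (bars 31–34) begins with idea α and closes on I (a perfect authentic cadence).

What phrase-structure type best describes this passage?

parallel period

Phrase 1 ends with a Phrygian half cadence (weaker) and phrase 2 with a perfect authentic cadence (stronger): antecedent + consequent = a period.
The two phrases open with the same material (α / α), so the period is parallel.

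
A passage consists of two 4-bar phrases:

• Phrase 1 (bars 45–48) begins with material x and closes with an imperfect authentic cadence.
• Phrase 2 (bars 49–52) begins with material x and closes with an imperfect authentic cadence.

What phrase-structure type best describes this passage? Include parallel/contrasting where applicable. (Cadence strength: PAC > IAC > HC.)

Both phrases have the same opening (x) and the same cadence (imperfect authentic cadence): the second is a restatement, not a consequent, so this is a repeated phrase rather than a period.

repeated phrase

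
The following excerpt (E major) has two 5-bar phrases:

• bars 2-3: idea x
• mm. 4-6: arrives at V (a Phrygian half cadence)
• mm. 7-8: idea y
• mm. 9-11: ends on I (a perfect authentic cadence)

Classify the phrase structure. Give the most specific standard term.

contrasting period

Phrase 1 ends with a Phrygian half cadence (weaker) and phrase 2 with a perfect authentic cadence (stronger): antecedent + consequent = a period.
The two phrases open with different material (x / y), so the period is contrasting.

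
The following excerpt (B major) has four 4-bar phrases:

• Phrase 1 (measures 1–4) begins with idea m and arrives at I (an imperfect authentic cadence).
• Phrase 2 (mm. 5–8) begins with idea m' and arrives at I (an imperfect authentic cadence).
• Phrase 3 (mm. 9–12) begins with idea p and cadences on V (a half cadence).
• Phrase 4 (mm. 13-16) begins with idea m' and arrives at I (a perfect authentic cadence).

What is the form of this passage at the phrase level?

Four phrases in two halves: the first half (mm. 1-8) ends with an imperfect authentic cadence, the second (mm. 9–16) with a perfect authentic cadence — a large antecedent–consequent pair, i.e. a double period.
Phrase 3 begins with different material from phrase 1, making it contrasting.

contrasting double period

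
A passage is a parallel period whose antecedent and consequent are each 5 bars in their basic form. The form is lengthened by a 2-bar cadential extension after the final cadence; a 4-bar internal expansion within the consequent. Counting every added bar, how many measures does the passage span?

16 measures

Basic parallel period: 5 + 5 = 10 bars.
10 (basic form) + 2 (cadential extension) + 4 (internal expansion) = 16.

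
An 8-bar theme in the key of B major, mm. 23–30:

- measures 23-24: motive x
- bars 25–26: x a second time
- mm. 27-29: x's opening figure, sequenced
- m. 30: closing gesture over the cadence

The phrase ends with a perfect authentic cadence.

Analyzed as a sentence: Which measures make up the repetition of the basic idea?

The presentation of a sentence is the basic idea (mm. 23-24) plus its repetition (mm. 25–26); the repetition of the basic idea is therefore measures 25-26.

measures 25–26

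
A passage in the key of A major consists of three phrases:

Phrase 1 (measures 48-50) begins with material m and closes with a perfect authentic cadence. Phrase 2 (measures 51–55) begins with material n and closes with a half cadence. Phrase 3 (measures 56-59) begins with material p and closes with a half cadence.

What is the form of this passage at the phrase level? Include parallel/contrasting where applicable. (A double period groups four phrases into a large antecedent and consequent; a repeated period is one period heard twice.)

The final phrase closes with a half cadence, which is not stronger than the preceding half cadence; the 3 phrases lack an overall antecedent–consequent design and so form a phrase group.

phrase group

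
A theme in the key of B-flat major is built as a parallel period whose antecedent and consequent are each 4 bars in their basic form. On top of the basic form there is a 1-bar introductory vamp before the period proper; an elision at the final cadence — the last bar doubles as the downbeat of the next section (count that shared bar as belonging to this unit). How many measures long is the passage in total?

9 measures

Basic parallel period: 4 + 4 = 8 bars.
8 (basic form) + 1 (introduction) = 9.
The elision shares a bar with the next section but does not change this unit's count.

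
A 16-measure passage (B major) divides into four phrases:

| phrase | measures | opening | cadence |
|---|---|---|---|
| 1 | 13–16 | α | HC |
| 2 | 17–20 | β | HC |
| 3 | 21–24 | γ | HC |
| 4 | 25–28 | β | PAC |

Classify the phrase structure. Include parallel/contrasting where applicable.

contrasting double period

Four phrases in two halves: the first half (mm. 13–20) ends with a half cadence, the second (bars 21–28) with a perfect authentic cadence — a large antecedent–consequent pair, i.e. a double period.
Phrase 3 begins with different material from phrase 1, making it contrasting.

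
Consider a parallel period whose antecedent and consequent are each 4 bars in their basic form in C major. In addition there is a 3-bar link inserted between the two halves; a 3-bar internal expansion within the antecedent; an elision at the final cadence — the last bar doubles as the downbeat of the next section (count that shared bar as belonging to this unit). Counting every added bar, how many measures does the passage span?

Basic parallel period: 4 + 4 = 8 bars.
8 (basic form) + 3 (link) + 3 (internal expansion) = 14.
The elision shares a bar with the next section but does not change this unit's count.

14 measures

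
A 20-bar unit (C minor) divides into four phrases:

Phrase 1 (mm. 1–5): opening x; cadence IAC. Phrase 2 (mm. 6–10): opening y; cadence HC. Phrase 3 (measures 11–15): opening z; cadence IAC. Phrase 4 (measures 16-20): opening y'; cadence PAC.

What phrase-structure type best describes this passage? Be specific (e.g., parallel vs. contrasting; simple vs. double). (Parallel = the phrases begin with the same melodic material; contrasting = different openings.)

Four phrases in two halves: the first half (mm. 1-10) ends with a half cadence, the second (measures 11–20) with a perfect authentic cadence — a large antecedent–consequent pair, i.e. a double period.
Phrase 3 begins with different material from phrase 1, making it contrasting.

contrasting double period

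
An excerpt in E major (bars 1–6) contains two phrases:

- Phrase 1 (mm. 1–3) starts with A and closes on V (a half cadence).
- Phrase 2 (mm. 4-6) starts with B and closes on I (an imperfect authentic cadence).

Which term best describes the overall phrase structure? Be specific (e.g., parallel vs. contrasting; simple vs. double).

contrasting period

Phrase 1 ends with a half cadence (weaker) and phrase 2 with an imperfect authentic cadence (stronger): antecedent + consequent = a period.
The two phrases open with different material (A / B), so the period is contrasting.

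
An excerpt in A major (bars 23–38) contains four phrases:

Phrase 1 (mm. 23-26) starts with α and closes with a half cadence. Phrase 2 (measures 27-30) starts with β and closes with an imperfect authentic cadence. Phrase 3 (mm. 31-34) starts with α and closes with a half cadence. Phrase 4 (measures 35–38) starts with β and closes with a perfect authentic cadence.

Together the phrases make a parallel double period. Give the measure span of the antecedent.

In a double period the first pair of phrases (ending imperfect authentic cadence) is the large antecedent and the second pair (ending perfect authentic cadence) is the large consequent; the antecedent is measures 23–30.

measures 23–30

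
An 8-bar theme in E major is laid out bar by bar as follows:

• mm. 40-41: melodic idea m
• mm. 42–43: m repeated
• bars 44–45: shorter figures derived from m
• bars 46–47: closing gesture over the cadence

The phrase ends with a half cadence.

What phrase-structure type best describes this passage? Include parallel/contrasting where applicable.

sentence

Basic idea (bars 40–41) + its repetition (bars 42–43) form the presentation; fragmentation and cadence (mm. 44–47) form the continuation — the 8-bar whole is a sentence.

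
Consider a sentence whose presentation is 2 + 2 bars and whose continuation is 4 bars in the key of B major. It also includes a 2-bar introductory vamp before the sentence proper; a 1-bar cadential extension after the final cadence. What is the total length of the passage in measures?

11 measures

Basic sentence: 2 + 2 + 4 = 8 bars.
8 (basic form) + 2 (introduction) + 1 (cadential extension) = 11.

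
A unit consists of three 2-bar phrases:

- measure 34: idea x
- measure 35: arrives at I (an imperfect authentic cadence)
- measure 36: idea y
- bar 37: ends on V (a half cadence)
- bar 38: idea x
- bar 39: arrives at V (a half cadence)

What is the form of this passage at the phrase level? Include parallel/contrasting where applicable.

The final phrase closes with a half cadence, which is not stronger than the preceding half cadence; the 3 phrases lack an overall antecedent–consequent design and so form a phrase group.

phrase group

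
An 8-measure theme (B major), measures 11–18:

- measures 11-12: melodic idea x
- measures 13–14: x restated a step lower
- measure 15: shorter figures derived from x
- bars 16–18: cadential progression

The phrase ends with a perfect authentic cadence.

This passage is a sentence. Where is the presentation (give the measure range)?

The presentation of a sentence is the basic idea (mm. 11–12) plus its repetition (bars 13–14); the presentation is therefore bars 11-14.

measures 11–14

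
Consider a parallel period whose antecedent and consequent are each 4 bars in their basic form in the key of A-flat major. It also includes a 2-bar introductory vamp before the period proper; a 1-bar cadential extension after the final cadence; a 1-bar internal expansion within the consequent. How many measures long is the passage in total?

12 measures

Basic parallel period: 4 + 4 = 8 bars.
8 (basic form) + 2 (introduction) + 1 (cadential extension) + 1 (internal expansion) = 12.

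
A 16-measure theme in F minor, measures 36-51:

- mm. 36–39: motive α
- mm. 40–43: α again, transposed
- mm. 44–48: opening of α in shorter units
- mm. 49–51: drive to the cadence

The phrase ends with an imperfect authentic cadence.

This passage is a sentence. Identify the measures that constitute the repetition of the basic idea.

The presentation of a sentence is the basic idea (mm. 36-39) plus its repetition (mm. 40–43); the repetition of the basic idea is therefore bars 40-43.

measures 40–43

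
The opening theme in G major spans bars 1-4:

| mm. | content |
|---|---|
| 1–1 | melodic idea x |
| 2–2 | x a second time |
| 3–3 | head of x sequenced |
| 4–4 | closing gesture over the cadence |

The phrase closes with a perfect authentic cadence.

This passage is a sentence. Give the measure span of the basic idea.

measures 1–1

The presentation of a sentence is the basic idea (bar 1) plus its repetition (bar 2); the basic idea is therefore m. 1.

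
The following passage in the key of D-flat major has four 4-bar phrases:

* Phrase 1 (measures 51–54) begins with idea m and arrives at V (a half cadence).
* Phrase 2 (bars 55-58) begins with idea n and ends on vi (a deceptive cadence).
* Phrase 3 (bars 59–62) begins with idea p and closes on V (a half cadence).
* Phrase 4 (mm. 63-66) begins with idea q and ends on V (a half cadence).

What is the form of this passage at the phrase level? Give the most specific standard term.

Phrase 4 ends with a half cadence, no stronger than phrase 2's deceptive cadence, so the four phrases do not form a double period; nor do phrases 3–4 duplicate 1–2, so it is not a repeated period. With no phrase reaching a conclusive cadence, the passage is a phrase group.

phrase group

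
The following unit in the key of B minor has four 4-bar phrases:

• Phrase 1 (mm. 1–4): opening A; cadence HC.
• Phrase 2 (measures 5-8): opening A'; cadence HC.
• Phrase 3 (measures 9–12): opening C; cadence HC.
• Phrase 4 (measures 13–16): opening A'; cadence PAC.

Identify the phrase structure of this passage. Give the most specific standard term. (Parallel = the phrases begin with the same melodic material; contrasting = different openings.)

Four phrases in two halves: the first half (bars 1–8) ends with a half cadence, the second (mm. 9–16) with a perfect authentic cadence — a large antecedent–consequent pair, i.e. a double period.
Phrase 3 begins with different material from phrase 1, making it contrasting.

contrasting double period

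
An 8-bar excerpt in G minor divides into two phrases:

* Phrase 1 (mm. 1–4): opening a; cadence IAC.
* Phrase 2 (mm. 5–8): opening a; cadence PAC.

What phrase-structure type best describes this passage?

Phrase 1 ends with an imperfect authentic cadence (weaker) and phrase 2 with a perfect authentic cadence (stronger): antecedent + consequent = a period.
The two phrases open with the same material (a / a), so the period is parallel.

parallel period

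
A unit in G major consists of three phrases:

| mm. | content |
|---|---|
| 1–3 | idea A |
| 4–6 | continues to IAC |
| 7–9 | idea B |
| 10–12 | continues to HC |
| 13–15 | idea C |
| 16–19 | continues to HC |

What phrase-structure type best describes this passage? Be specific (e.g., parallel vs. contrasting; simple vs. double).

phrase group

The final phrase closes with a half cadence, which is not stronger than the preceding half cadence; the 3 phrases lack an overall antecedent–consequent design and so form a phrase group.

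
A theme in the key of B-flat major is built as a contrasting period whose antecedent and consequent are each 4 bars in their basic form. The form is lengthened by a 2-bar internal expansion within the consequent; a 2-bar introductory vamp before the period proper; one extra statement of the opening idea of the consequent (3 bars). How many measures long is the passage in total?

15 measures

Basic contrasting period: 4 + 4 = 8 bars.
8 (basic form) + 2 (internal expansion) + 2 (introduction) + 3 (extra statement) = 15.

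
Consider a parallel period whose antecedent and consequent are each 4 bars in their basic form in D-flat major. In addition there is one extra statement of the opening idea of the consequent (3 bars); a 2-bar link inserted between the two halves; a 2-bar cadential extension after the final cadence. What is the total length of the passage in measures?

15 measures

Basic parallel period: 4 + 4 = 8 bars.
8 (basic form) + 3 (extra statement) + 2 (link) + 2 (cadential extension) = 15.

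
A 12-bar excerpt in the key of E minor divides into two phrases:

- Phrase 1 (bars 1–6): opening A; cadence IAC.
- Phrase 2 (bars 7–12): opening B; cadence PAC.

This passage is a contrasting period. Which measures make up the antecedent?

The antecedent is the phrase ending with the weaker cadence (imperfect authentic cadence, phrase 1) and the consequent the one ending more conclusively (perfect authentic cadence, phrase 2); the antecedent is mm. 1-6.

measures 1–6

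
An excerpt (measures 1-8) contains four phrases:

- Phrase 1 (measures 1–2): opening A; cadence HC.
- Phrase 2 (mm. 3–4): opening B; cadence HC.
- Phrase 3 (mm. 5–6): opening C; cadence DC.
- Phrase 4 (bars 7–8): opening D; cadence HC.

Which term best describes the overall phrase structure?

Phrase 4 ends with a half cadence, no stronger than phrase 2's half cadence, so the four phrases do not form a double period; nor do phrases 3–4 duplicate 1–2, so it is not a repeated period. With no phrase reaching a conclusive cadence, the passage is a phrase group.

phrase group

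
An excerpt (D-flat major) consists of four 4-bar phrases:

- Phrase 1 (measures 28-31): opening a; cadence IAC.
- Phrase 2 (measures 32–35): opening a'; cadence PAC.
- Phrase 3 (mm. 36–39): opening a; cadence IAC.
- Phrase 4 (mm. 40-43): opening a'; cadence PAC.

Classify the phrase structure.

The cadence pattern IAC–PAC–IAC–PAC is weak–strong twice, and phrases 3–4 restate phrases 1–2: a period heard twice, not a double period (which would end weakly at phrase 2).

repeated period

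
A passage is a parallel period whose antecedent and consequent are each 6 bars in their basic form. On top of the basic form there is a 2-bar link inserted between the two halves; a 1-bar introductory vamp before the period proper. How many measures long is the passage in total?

Basic parallel period: 6 + 6 = 12 bars.
12 (basic form) + 2 (link) + 1 (introduction) = 15.

15 measures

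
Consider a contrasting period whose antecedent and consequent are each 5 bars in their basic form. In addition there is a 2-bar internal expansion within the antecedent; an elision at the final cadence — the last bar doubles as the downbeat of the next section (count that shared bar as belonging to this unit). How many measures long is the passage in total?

12 measures

Basic contrasting period: 5 + 5 = 10 bars.
10 (basic form) + 2 (internal expansion) = 12.
The elision shares a bar with the next section but does not change this unit's count.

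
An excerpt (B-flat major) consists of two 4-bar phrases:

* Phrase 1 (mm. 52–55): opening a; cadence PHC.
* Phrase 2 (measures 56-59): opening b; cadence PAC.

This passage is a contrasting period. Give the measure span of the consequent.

The antecedent is the phrase ending with the weaker cadence (Phrygian half cadence, phrase 1) and the consequent the one ending more conclusively (perfect authentic cadence, phrase 2); the consequent is mm. 56–59.

measures 56–59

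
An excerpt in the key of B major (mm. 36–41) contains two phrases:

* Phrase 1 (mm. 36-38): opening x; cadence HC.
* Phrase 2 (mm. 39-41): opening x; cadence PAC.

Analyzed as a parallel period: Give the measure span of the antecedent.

The antecedent is the phrase ending with the weaker cadence (half cadence, phrase 1) and the consequent the one ending more conclusively (perfect authentic cadence, phrase 2); the antecedent is bars 36–38.

measures 36–38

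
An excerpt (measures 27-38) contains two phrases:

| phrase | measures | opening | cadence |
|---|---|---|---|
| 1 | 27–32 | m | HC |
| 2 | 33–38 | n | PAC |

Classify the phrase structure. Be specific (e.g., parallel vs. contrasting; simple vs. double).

contrasting period

Phrase 1 ends with a half cadence (weaker) and phrase 2 with a perfect authentic cadence (stronger): antecedent + consequent = a period.
The two phrases open with different material (m / n), so the period is contrasting.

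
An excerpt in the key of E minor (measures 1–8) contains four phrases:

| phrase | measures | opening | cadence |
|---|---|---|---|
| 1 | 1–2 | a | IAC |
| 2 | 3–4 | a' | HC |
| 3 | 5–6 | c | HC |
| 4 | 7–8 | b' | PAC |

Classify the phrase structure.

contrasting double period

Four phrases in two halves: the first half (measures 1-4) ends with a half cadence, the second (mm. 5–8) with a perfect authentic cadence — a large antecedent–consequent pair, i.e. a double period.
Phrase 3 begins with different material from phrase 1, making it contrasting.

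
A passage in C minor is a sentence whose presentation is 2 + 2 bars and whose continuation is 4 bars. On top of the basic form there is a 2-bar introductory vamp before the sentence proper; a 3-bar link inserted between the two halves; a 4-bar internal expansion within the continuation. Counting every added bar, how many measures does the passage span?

Basic sentence: 2 + 2 + 4 = 8 bars.
8 (basic form) + 2 (introduction) + 3 (link) + 4 (internal expansion) = 17.

17 measures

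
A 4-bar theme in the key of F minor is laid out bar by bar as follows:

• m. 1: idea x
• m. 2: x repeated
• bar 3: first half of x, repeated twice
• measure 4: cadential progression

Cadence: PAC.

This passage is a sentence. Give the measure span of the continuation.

measures 3–4

After the presentation (bars 1–2), the continuation covers the fragmentation through the cadence: mm. 3–4.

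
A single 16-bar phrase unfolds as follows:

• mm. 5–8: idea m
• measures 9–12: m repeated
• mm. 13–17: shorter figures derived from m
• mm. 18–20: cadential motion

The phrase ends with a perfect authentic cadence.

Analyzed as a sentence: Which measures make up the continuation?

After the presentation (bars 5–12), the continuation covers the fragmentation through the cadence: measures 13-20.

measures 13–20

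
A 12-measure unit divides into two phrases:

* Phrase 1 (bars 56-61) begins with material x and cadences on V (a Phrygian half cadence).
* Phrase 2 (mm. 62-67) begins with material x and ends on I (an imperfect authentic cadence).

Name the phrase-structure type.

Phrase 1 ends with a Phrygian half cadence (weaker) and phrase 2 with an imperfect authentic cadence (stronger): antecedent + consequent = a period.
The two phrases open with the same material (x / x), so the period is parallel.

parallel period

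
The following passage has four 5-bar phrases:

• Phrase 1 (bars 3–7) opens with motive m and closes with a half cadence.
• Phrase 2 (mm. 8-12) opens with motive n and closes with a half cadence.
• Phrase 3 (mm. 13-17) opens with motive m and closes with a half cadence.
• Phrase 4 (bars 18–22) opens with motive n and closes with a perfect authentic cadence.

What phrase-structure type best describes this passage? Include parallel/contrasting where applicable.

Four phrases in two halves: the first half (measures 3–12) ends with a half cadence, the second (mm. 13–22) with a perfect authentic cadence — a large antecedent–consequent pair, i.e. a double period.
Phrase 3 begins with the same material as phrase 1, making it parallel.

parallel double period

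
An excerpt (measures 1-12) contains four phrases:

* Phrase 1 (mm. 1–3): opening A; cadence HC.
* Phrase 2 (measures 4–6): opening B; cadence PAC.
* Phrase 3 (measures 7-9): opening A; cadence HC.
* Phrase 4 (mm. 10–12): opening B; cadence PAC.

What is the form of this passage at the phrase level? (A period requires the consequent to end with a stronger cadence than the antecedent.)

The cadence pattern HC–PAC–HC–PAC is weak–strong twice, and phrases 3–4 restate phrases 1–2: a period heard twice, not a double period (which would end weakly at phrase 2).

repeated period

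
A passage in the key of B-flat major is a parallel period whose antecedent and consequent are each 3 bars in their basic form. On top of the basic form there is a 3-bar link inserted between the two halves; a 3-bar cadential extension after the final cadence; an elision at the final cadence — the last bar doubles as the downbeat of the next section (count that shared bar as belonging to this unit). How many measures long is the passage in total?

Basic parallel period: 3 + 3 = 6 bars.
6 (basic form) + 3 (link) + 3 (cadential extension) = 12.
The elision shares a bar with the next section but does not change this unit's count.

12 measures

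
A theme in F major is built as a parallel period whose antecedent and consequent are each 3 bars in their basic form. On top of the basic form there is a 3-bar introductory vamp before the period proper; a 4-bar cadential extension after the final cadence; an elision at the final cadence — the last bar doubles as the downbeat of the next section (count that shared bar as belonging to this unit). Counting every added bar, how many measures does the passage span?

Basic parallel period: 3 + 3 = 6 bars.
6 (basic form) + 3 (introduction) + 4 (cadential extension) = 13.
The elision shares a bar with the next section but does not change this unit's count.

13 measures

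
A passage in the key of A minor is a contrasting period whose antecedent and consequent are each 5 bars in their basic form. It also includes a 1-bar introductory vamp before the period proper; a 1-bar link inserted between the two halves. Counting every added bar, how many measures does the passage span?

Basic contrasting period: 5 + 5 = 10 bars.
10 (basic form) + 1 (introduction) + 1 (link) = 12.

12 measures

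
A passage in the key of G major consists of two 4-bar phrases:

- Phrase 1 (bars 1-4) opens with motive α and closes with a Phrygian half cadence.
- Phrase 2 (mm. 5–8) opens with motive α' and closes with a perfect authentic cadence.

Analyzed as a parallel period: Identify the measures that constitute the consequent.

measures 5–8

The antecedent is the phrase ending with the weaker cadence (Phrygian half cadence, phrase 1) and the consequent the one ending more conclusively (perfect authentic cadence, phrase 2); the consequent is measures 5-8.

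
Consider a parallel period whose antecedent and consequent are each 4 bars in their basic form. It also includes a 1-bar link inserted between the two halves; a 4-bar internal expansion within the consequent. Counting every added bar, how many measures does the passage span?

Basic parallel period: 4 + 4 = 8 bars.
8 (basic form) + 1 (link) + 4 (internal expansion) = 13.

13 measures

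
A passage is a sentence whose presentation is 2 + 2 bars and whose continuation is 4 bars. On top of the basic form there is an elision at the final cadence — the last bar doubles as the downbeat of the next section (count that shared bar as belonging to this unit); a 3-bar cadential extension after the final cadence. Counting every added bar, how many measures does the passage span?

11 measures

Basic sentence: 2 + 2 + 4 = 8 bars.
8 (basic form) + 3 (cadential extension) = 11.
The elision shares a bar with the next section but does not change this unit's count.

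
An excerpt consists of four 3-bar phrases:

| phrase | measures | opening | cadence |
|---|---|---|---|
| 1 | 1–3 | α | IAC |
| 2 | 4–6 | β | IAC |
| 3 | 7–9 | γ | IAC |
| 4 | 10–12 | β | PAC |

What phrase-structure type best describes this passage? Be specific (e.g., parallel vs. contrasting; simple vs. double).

contrasting double period

Four phrases in two halves: the first half (bars 1–6) ends with an imperfect authentic cadence, the second (mm. 7–12) with a perfect authentic cadence — a large antecedent–consequent pair, i.e. a double period.
Phrase 3 begins with different material from phrase 1, making it contrasting.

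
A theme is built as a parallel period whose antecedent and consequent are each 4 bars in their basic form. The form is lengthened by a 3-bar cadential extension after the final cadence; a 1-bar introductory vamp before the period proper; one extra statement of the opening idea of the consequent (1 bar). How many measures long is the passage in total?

13 measures

Basic parallel period: 4 + 4 = 8 bars.
8 (basic form) + 3 (cadential extension) + 1 (introduction) + 1 (extra statement) = 13.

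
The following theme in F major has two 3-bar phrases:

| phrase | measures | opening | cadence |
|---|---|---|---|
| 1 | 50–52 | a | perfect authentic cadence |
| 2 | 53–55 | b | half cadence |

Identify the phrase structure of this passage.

phrase group

The second phrase closes with a half cadence, which is not stronger than the first phrase's perfect authentic cadence; without a weak→strong cadential pair there is no antecedent–consequent relationship, so this is a phrase group rather than a period.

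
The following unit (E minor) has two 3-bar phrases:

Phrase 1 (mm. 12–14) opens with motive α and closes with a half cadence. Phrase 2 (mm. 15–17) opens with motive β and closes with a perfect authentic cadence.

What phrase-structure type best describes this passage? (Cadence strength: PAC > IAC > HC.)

Phrase 1 ends with a half cadence (weaker) and phrase 2 with a perfect authentic cadence (stronger): antecedent + consequent = a period.
The two phrases open with different material (α / β), so the period is contrasting.

contrasting period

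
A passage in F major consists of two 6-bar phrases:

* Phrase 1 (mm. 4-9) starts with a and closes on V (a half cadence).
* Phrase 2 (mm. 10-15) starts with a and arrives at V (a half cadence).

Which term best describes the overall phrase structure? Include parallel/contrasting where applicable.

Both phrases have the same opening (a) and the same cadence (half cadence): the second is a restatement, not a consequent, so this is a repeated phrase rather than a period.

repeated phrase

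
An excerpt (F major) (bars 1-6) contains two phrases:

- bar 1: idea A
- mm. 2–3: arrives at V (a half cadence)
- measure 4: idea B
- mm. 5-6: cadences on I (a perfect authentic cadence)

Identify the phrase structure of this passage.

Phrase 1 ends with a half cadence (weaker) and phrase 2 with a perfect authentic cadence (stronger): antecedent + consequent = a period.
The two phrases open with different material (A / B), so the period is contrasting.

contrasting period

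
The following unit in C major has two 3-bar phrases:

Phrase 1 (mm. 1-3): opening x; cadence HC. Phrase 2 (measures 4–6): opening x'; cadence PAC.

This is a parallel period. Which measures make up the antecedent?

The phrase ending with the weaker cadence (half cadence) is the antecedent; the one ending more conclusively (perfect authentic cadence) is the consequent. The antecedent is measures 1–3.

measures 1–3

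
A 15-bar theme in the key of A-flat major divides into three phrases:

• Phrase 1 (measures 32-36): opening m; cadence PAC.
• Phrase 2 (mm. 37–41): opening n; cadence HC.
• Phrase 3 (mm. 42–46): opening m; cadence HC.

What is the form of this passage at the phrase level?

The final phrase closes with a half cadence, which is not stronger than the preceding half cadence; the 3 phrases lack an overall antecedent–consequent design and so form a phrase group.

phrase group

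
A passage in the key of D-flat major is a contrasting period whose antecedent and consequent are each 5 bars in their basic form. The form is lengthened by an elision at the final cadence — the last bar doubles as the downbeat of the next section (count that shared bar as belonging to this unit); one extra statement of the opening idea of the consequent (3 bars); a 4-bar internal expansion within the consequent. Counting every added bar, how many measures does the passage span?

Basic contrasting period: 5 + 5 = 10 bars.
10 (basic form) + 3 (extra statement) + 4 (internal expansion) = 17.
The elision shares a bar with the next section but does not change this unit's count.

17 measures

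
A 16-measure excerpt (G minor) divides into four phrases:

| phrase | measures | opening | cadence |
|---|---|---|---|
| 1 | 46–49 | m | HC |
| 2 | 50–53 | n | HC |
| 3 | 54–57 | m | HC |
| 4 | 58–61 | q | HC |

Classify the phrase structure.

Phrase 4 ends with a half cadence, no stronger than phrase 2's half cadence, so the four phrases do not form a double period; nor do phrases 3–4 duplicate 1–2, so it is not a repeated period. With no phrase reaching a conclusive cadence, the passage is a phrase group.

phrase group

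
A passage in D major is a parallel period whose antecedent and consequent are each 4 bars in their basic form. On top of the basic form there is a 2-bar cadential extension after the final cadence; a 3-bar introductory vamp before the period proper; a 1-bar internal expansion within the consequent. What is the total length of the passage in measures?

14 measures

Basic parallel period: 4 + 4 = 8 bars.
8 (basic form) + 2 (cadential extension) + 3 (introduction) + 1 (internal expansion) = 14.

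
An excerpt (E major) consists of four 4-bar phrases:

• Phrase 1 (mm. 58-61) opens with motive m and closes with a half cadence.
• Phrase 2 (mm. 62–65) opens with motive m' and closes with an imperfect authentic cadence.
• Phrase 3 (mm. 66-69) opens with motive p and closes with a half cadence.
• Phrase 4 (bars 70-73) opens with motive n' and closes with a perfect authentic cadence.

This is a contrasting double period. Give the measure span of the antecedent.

measures 58–65

In a double period the first pair of phrases (ending imperfect authentic cadence) is the large antecedent and the second pair (ending perfect authentic cadence) is the large consequent; the antecedent is measures 58–65.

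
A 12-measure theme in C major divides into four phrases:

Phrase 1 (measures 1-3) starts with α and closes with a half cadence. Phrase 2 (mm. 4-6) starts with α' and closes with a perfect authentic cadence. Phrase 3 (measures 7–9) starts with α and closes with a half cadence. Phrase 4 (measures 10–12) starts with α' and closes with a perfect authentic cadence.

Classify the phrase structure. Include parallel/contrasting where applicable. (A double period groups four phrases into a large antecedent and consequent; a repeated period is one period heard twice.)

The cadence pattern HC–PAC–HC–PAC is weak–strong twice, and phrases 3–4 restate phrases 1–2: a period heard twice, not a double period (which would end weakly at phrase 2).

repeated period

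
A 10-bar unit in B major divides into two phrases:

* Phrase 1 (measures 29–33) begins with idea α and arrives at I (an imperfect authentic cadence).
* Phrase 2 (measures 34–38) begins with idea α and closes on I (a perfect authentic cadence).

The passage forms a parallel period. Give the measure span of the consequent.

The antecedent is the phrase ending with the weaker cadence (imperfect authentic cadence, phrase 1) and the consequent the one ending more conclusively (perfect authentic cadence, phrase 2); the consequent is mm. 34–38.

measures 34–38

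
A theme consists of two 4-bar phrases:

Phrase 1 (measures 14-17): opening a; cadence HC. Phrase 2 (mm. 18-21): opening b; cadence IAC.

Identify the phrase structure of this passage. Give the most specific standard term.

Phrase 1 ends with a half cadence (weaker) and phrase 2 with an imperfect authentic cadence (stronger): antecedent + consequent = a period.
The two phrases open with different material (a / b), so the period is contrasting.

contrasting period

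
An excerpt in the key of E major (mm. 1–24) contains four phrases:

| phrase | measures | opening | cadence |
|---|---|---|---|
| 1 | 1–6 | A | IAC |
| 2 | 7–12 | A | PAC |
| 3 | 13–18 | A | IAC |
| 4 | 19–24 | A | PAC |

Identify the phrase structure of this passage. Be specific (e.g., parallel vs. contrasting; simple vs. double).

The cadence pattern IAC–PAC–IAC–PAC is weak–strong twice, and phrases 3–4 restate phrases 1–2: a period heard twice, not a double period (which would end weakly at phrase 2).

repeated period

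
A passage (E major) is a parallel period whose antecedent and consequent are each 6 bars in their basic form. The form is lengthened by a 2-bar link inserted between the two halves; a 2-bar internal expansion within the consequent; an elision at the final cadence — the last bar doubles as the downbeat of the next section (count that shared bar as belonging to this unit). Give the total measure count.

Basic parallel period: 6 + 6 = 12 bars.
12 (basic form) + 2 (link) + 2 (internal expansion) = 16.
The elision shares a bar with the next section but does not change this unit's count.

16 measures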